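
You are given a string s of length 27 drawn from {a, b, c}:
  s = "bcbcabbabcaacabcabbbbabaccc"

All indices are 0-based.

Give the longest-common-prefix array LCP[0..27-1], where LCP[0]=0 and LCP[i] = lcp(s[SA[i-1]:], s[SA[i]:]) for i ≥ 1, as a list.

[0, 1, 2, 3, 2, 4, 1, 2, 0, 3, 2, 1, 4, 2, 3, 1, 3, 5, 2, 0, 1, 2, 4, 3, 1, 1, 2]

rank→(start, suffix):
  0 → (10, 'aacabcabbbbabaccc')
  1 → (21, 'abaccc')
  2 → (4, 'abbabcaacabcabbbbabaccc')
  3 → (16, 'abbbbabaccc')
  4 → (7, 'abcaacabcabbbbabaccc')
  5 → (13, 'abcabbbbabaccc')
  6 → (11, 'acabcabbbbabaccc')
  7 → (23, 'accc')
  8 → (20, 'babaccc')
  9 → (6, 'babcaacabcabbbbabaccc')
  10 → (22, 'baccc')
  11 → (19, 'bbabaccc')
  12 → (5, 'bbabcaacabcabbbbabaccc')
  13 → (18, 'bbbabaccc')
  14 → (17, 'bbbbabaccc')
  15 → (8, 'bcaacabcabbbbabaccc')
  16 → (2, 'bcabbabcaacabcabbbbabaccc')
  17 → (14, 'bcabbbbabaccc')
  18 → (0, 'bcbcabbabcaacabcabbbbabaccc')
  19 → (26, 'c')
  20 → (9, 'caacabcabbbbabaccc')
  21 → (3, 'cabbabcaacabcabbbbabaccc')
  22 → (15, 'cabbbbabaccc')
  23 → (12, 'cabcabbbbabaccc')
  24 → (1, 'cbcabbabcaacabcabbbbabaccc')
  25 → (25, 'cc')
  26 → (24, 'ccc')

SA = [10, 21, 4, 16, 7, 13, 11, 23, 20, 6, 22, 19, 5, 18, 17, 8, 2, 14, 0, 26, 9, 3, 15, 12, 1, 25, 24]
rank  pair      lcp
   1  s[10:],s[21:]  1  'a'
   2  s[21:],s[4:]  2  'ab'
   3  s[4:],s[16:]  3  'abb'
   4  s[16:],s[7:]  2  'ab'
   5  s[7:],s[13:]  4  'abca'
   6  s[13:],s[11:]  1  'a'
   7  s[11:],s[23:]  2  'ac'
   8  s[23:],s[20:]  0  ''
   9  s[20:],s[6:]  3  'bab'
  10  s[6:],s[22:]  2  'ba'
  11  s[22:],s[19:]  1  'b'
  12  s[19:],s[5:]  4  'bbab'
  13  s[5:],s[18:]  2  'bb'
  14  s[18:],s[17:]  3  'bbb'
  15  s[17:],s[8:]  1  'b'
  16  s[8:],s[2:]  3  'bca'
  17  s[2:],s[14:]  5  'bcabb'
  18  s[14:],s[0:]  2  'bc'
  19  s[0:],s[26:]  0  ''
  20  s[26:],s[9:]  1  'c'
  21  s[9:],s[3:]  2  'ca'
  22  s[3:],s[15:]  4  'cabb'
  23  s[15:],s[12:]  3  'cab'
  24  s[12:],s[1:]  1  'c'
  25  s[1:],s[25:]  1  'c'
  26  s[25:],s[24:]  2  'cc'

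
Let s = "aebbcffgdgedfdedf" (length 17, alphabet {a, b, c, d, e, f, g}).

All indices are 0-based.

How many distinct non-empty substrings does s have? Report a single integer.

140

rank | idx | suffix
   0 |   0 | aebbcffgdgedfdedf
   1 |   2 | bbcffgdgedfdedf
   2 |   3 | bcffgdgedfdedf
   3 |   4 | cffgdgedfdedf
   4 |  13 | dedf
   5 |  15 | df
   6 |  11 | dfdedf
   7 |   8 | dgedfdedf
   8 |   1 | ebbcffgdgedfdedf
   9 |  14 | edf
  10 |  10 | edfdedf
  11 |  16 | f
  12 |  12 | fdedf
  13 |   5 | ffgdgedfdedf
  14 |   6 | fgdgedfdedf
  15 |   7 | gdgedfdedf
  16 |   9 | gedfdedf

SA = [0, 2, 3, 4, 13, 15, 11, 8, 1, 14, 10, 16, 12, 5, 6, 7, 9]
[i] adj suffixes → lcp
  [1] 0/2 → 0 ('')
  [2] 2/3 → 1 ('b')
  [3] 3/4 → 0 ('')
  [4] 4/13 → 0 ('')
  [5] 13/15 → 1 ('d')
  [6] 15/11 → 2 ('df')
  [7] 11/8 → 1 ('d')
  [8] 8/1 → 0 ('')
  [9] 1/14 → 1 ('e')
  [10] 14/10 → 3 ('edf')
  [11] 10/16 → 0 ('')
  [12] 16/12 → 1 ('f')
  [13] 12/5 → 1 ('f')
  [14] 5/6 → 1 ('f')
  [15] 6/7 → 0 ('')
  [16] 7/9 → 1 ('g')

n(n+1)/2 = 17·18/2 = 153
Σ LCP = 0 + 0 + 1 + 0 + 0 + 1 + 2 + 1 + 0 + 1 + 3 + 0 + 1 + 1 + 1 + 0 + 1 = 13
distinct = 153 − 13 = 140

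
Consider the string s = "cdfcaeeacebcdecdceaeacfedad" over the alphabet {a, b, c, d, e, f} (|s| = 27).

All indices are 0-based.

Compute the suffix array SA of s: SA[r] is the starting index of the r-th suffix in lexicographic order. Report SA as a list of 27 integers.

[7, 20, 25, 18, 4, 10, 3, 14, 11, 0, 16, 8, 21, 26, 24, 15, 12, 1, 6, 19, 17, 9, 13, 23, 5, 2, 22]

rank→(start, suffix):
  0 → (7, 'acebcdecdceaeacfedad')
  1 → (20, 'acfedad')
  2 → (25, 'ad')
  3 → (18, 'aeacfedad')
  4 → (4, 'aeeacebcdecdceaeacfedad')
  5 → (10, 'bcdecdceaeacfedad')
  6 → (3, 'caeeacebcdecdceaeacfedad')
  7 → (14, 'cdceaeacfedad')
  8 → (11, 'cdecdceaeacfedad')
  9 → (0, 'cdfcaeeacebcdecdceaeacfedad')
  10 → (16, 'ceaeacfedad')
  11 → (8, 'cebcdecdceaeacfedad')
  12 → (21, 'cfedad')
  13 → (26, 'd')
  14 → (24, 'dad')
  15 → (15, 'dceaeacfedad')
  16 → (12, 'decdceaeacfedad')
  17 → (1, 'dfcaeeacebcdecdceaeacfedad')
  18 → (6, 'eacebcdecdceaeacfedad')
  19 → (19, 'eacfedad')
  20 → (17, 'eaeacfedad')
  21 → (9, 'ebcdecdceaeacfedad')
  22 → (13, 'ecdceaeacfedad')
  23 → (23, 'edad')
  24 → (5, 'eeacebcdecdceaeacfedad')
  25 → (2, 'fcaeeacebcdecdceaeacfedad')
  26 → (22, 'fedad')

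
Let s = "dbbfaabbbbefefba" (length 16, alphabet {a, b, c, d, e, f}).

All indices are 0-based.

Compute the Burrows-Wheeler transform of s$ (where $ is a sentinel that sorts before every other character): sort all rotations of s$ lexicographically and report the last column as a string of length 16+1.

rank  rotation           last
    0  $dbbfaabbbbefefba  a
    1  a$dbbfaabbbbefefb  b
    2  aabbbbefefba$dbbf  f
    3  abbbbefefba$dbbfa  a
    4  ba$dbbfaabbbbefef  f
    5  bbbbefefba$dbbfaa  a
    6  bbbefefba$dbbfaab  b
    7  bbefefba$dbbfaabb  b
    8  bbfaabbbbefefba$d  d
    9  befefba$dbbfaabbb  b
   10  bfaabbbbefefba$db  b
   11  dbbfaabbbbefefba$  $
   12  efba$dbbfaabbbbef  f
   13  efefba$dbbfaabbbb  b
   14  faabbbbefefba$dbb  b
   15  fba$dbbfaabbbbefe  e
   16  fefba$dbbfaabbbbe  e

abfafabbdbb$fbbee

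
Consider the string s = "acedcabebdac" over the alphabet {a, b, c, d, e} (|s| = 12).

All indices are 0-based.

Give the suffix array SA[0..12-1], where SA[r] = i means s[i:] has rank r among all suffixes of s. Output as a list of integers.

rank→(start, suffix):
  0 → (5, 'abebdac')
  1 → (10, 'ac')
  2 → (0, 'acedcabebdac')
  3 → (8, 'bdac')
  4 → (6, 'bebdac')
  5 → (11, 'c')
  6 → (4, 'cabebdac')
  7 → (1, 'cedcabebdac')
  8 → (9, 'dac')
  9 → (3, 'dcabebdac')
  10 → (7, 'ebdac')
  11 → (2, 'edcabebdac')

[5, 10, 0, 8, 6, 11, 4, 1, 9, 3, 7, 2]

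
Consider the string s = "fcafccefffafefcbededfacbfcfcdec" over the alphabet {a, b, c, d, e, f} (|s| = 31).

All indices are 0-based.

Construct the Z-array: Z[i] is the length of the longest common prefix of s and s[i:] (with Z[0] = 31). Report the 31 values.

[31, 0, 0, 2, 0, 0, 0, 1, 1, 1, 0, 1, 0, 2, 0, 0, 0, 0, 0, 0, 1, 0, 0, 0, 2, 0, 2, 0, 0, 0, 0]

Z[0]=31
i=1: outside box; Z[1]=0
i=2: outside box; Z[2]=0
i=3: outside box; Z[3]=2 grow→box=[3,5)
i=4: min(r-i=1, Z[1]=0)=0; Z[4]=0
i=5: outside box; Z[5]=0
i=6: outside box; Z[6]=0
i=7: outside box; Z[7]=1 grow→box=[7,8)
i=8: outside box; Z[8]=1 grow→box=[8,9)
i=9: outside box; Z[9]=1 grow→box=[9,10)
i=10: outside box; Z[10]=0
i=11: outside box; Z[11]=1 grow→box=[11,12)
i=12: outside box; Z[12]=0
i=13: outside box; Z[13]=2 grow→box=[13,15)
i=14: min(r-i=1, Z[1]=0)=0; Z[14]=0
i=15: outside box; Z[15]=0
i=16: outside box; Z[16]=0
i=17: outside box; Z[17]=0
i=18: outside box; Z[18]=0
i=19: outside box; Z[19]=0
i=20: outside box; Z[20]=1 grow→box=[20,21)
i=21: outside box; Z[21]=0
i=22: outside box; Z[22]=0
i=23: outside box; Z[23]=0
i=24: outside box; Z[24]=2 grow→box=[24,26)
i=25: min(r-i=1, Z[1]=0)=0; Z[25]=0
i=26: outside box; Z[26]=2 grow→box=[26,28)
i=27: min(r-i=1, Z[1]=0)=0; Z[27]=0
i=28: outside box; Z[28]=0
i=29: outside box; Z[29]=0
i=30: outside box; Z[30]=0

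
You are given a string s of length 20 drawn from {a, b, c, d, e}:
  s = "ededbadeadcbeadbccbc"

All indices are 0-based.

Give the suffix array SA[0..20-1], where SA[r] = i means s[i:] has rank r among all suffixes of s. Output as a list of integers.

sorted suffixes:
  #0 SA[0]=13  'adbccbc'
  #1 SA[1]=8  'adcbeadbccbc'
  #2 SA[2]=5  'adeadcbeadbccbc'
  #3 SA[3]=4  'badeadcbeadbccbc'
  #4 SA[4]=18  'bc'
  #5 SA[5]=15  'bccbc'
  #6 SA[6]=11  'beadbccbc'
  #7 SA[7]=19  'c'
  #8 SA[8]=17  'cbc'
  #9 SA[9]=10  'cbeadbccbc'
  #10 SA[10]=16  'ccbc'
  #11 SA[11]=3  'dbadeadcbeadbccbc'
  #12 SA[12]=14  'dbccbc'
  #13 SA[13]=9  'dcbeadbccbc'
  #14 SA[14]=6  'deadcbeadbccbc'
  #15 SA[15]=1  'dedbadeadcbeadbccbc'
  #16 SA[16]=12  'eadbccbc'
  #17 SA[17]=7  'eadcbeadbccbc'
  #18 SA[18]=2  'edbadeadcbeadbccbc'
  #19 SA[19]=0  'ededbadeadcbeadbccbc'

[13, 8, 5, 4, 18, 15, 11, 19, 17, 10, 16, 3, 14, 9, 6, 1, 12, 7, 2, 0]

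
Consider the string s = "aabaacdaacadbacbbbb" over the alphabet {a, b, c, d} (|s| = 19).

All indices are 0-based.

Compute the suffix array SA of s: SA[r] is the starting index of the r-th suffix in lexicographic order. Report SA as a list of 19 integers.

rank→(start, suffix):
  0 → (0, 'aabaacdaacadbacbbbb')
  1 → (7, 'aacadbacbbbb')
  2 → (3, 'aacdaacadbacbbbb')
  3 → (1, 'abaacdaacadbacbbbb')
  4 → (8, 'acadbacbbbb')
  5 → (13, 'acbbbb')
  6 → (4, 'acdaacadbacbbbb')
  7 → (10, 'adbacbbbb')
  8 → (18, 'b')
  9 → (2, 'baacdaacadbacbbbb')
  10 → (12, 'bacbbbb')
  11 → (17, 'bb')
  12 → (16, 'bbb')
  13 → (15, 'bbbb')
  14 → (9, 'cadbacbbbb')
  15 → (14, 'cbbbb')
  16 → (5, 'cdaacadbacbbbb')
  17 → (6, 'daacadbacbbbb')
  18 → (11, 'dbacbbbb')

[0, 7, 3, 1, 8, 13, 4, 10, 18, 2, 12, 17, 16, 15, 9, 14, 5, 6, 11]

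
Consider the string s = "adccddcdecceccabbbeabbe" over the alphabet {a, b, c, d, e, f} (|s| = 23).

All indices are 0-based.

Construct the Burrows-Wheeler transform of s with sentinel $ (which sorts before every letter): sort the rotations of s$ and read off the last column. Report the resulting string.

ece$aabbbcedecdcadccbbcd

rank  rotation                  last
    0  $adccddcdecceccabbbeabbe  e
    1  abbbeabbe$adccddcdeccecc  c
    2  abbe$adccddcdecceccabbbe  e
    3  adccddcdecceccabbbeabbe$  $
    4  bbbeabbe$adccddcdeccecca  a
    5  bbe$adccddcdecceccabbbea  a
    6  bbeabbe$adccddcdecceccab  b
    7  be$adccddcdecceccabbbeab  b
    8  beabbe$adccddcdecceccabb  b
    9  cabbbeabbe$adccddcdeccec  c
   10  ccabbbeabbe$adccddcdecce  e
   11  ccddcdecceccabbbeabbe$ad  d
   12  cceccabbbeabbe$adccddcde  e
   13  cddcdecceccabbbeabbe$adc  c
   14  cdecceccabbbeabbe$adccdd  d
   15  ceccabbbeabbe$adccddcdec  c
   16  dccddcdecceccabbbeabbe$a  a
   17  dcdecceccabbbeabbe$adccd  d
   18  ddcdecceccabbbeabbe$adcc  c
   19  decceccabbbeabbe$adccddc  c
   20  e$adccddcdecceccabbbeabb  b
   21  eabbe$adccddcdecceccabbb  b
   22  eccabbbeabbe$adccddcdecc  c
   23  ecceccabbbeabbe$adccddcd  d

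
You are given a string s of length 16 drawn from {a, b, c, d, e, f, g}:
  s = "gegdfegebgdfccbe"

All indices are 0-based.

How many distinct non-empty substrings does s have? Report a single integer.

rank→(start, suffix):
  0 → (14, 'be')
  1 → (8, 'bgdfccbe')
  2 → (13, 'cbe')
  3 → (12, 'ccbe')
  4 → (10, 'dfccbe')
  5 → (3, 'dfegebgdfccbe')
  6 → (15, 'e')
  7 → (7, 'ebgdfccbe')
  8 → (1, 'egdfegebgdfccbe')
  9 → (5, 'egebgdfccbe')
  10 → (11, 'fccbe')
  11 → (4, 'fegebgdfccbe')
  12 → (9, 'gdfccbe')
  13 → (2, 'gdfegebgdfccbe')
  14 → (6, 'gebgdfccbe')
  15 → (0, 'gegdfegebgdfccbe')

SA = [14, 8, 13, 12, 10, 3, 15, 7, 1, 5, 11, 4, 9, 2, 6, 0]
i: (SA[i-1],SA[i]) lcp shared
  1: (14,8) 1 'b'
  2: (8,13) 0 ''
  3: (13,12) 1 'c'
  4: (12,10) 0 ''
  5: (10,3) 2 'df'
  6: (3,15) 0 ''
  7: (15,7) 1 'e'
  8: (7,1) 1 'e'
  9: (1,5) 2 'eg'
  10: (5,11) 0 ''
  11: (11,4) 1 'f'
  12: (4,9) 0 ''
  13: (9,2) 3 'gdf'
  14: (2,6) 1 'g'
  15: (6,0) 2 'ge'

n(n+1)/2 = 16·17/2 = 136
Σ LCP = 0 + 1 + 0 + 1 + 0 + 2 + 0 + 1 + 1 + 2 + 0 + 1 + 0 + 3 + 1 + 2 = 15
distinct = 136 − 15 = 121

121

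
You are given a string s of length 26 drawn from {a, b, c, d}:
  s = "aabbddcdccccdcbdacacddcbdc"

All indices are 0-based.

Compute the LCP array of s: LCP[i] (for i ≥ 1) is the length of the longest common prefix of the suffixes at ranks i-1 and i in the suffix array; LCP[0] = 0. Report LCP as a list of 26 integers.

[0, 1, 1, 2, 0, 1, 2, 2, 0, 1, 1, 3, 1, 3, 2, 1, 3, 2, 0, 1, 2, 4, 2, 2, 1, 3]

sorted suffixes:
  #0 SA[0]=0  'aabbddcdccccdcbdacacddcbdc'
  #1 SA[1]=1  'abbddcdccccdcbdacacddcbdc'
  #2 SA[2]=16  'acacddcbdc'
  #3 SA[3]=18  'acddcbdc'
  #4 SA[4]=2  'bbddcdccccdcbdacacddcbdc'
  #5 SA[5]=14  'bdacacddcbdc'
  #6 SA[6]=23  'bdc'
  #7 SA[7]=3  'bddcdccccdcbdacacddcbdc'
  #8 SA[8]=25  'c'
  #9 SA[9]=17  'cacddcbdc'
  #10 SA[10]=13  'cbdacacddcbdc'
  #11 SA[11]=22  'cbdc'
  #12 SA[12]=8  'ccccdcbdacacddcbdc'
  #13 SA[13]=9  'cccdcbdacacddcbdc'
  #14 SA[14]=10  'ccdcbdacacddcbdc'
  #15 SA[15]=11  'cdcbdacacddcbdc'
  #16 SA[16]=6  'cdccccdcbdacacddcbdc'
  #17 SA[17]=19  'cddcbdc'
  #18 SA[18]=15  'dacacddcbdc'
  #19 SA[19]=24  'dc'
  #20 SA[20]=12  'dcbdacacddcbdc'
  #21 SA[21]=21  'dcbdc'
  #22 SA[22]=7  'dccccdcbdacacddcbdc'
  #23 SA[23]=5  'dcdccccdcbdacacddcbdc'
  #24 SA[24]=20  'ddcbdc'
  #25 SA[25]=4  'ddcdccccdcbdacacddcbdc'

SA = [0, 1, 16, 18, 2, 14, 23, 3, 25, 17, 13, 22, 8, 9, 10, 11, 6, 19, 15, 24, 12, 21, 7, 5, 20, 4]
[i] adj suffixes → lcp
  [1] 0/1 → 1 ('a')
  [2] 1/16 → 1 ('a')
  [3] 16/18 → 2 ('ac')
  [4] 18/2 → 0 ('')
  [5] 2/14 → 1 ('b')
  [6] 14/23 → 2 ('bd')
  [7] 23/3 → 2 ('bd')
  [8] 3/25 → 0 ('')
  [9] 25/17 → 1 ('c')
  [10] 17/13 → 1 ('c')
  [11] 13/22 → 3 ('cbd')
  [12] 22/8 → 1 ('c')
  [13] 8/9 → 3 ('ccc')
  [14] 9/10 → 2 ('cc')
  [15] 10/11 → 1 ('c')
  [16] 11/6 → 3 ('cdc')
  [17] 6/19 → 2 ('cd')
  [18] 19/15 → 0 ('')
  [19] 15/24 → 1 ('d')
  [20] 24/12 → 2 ('dc')
  [21] 12/21 → 4 ('dcbd')
  [22] 21/7 → 2 ('dc')
  [23] 7/5 → 2 ('dc')
  [24] 5/20 → 1 ('d')
  [25] 20/4 → 3 ('ddc')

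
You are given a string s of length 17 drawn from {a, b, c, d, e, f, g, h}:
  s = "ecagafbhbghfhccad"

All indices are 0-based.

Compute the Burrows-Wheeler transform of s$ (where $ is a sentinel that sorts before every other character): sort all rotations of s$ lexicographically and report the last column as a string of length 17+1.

rank  rotation            last
    0  $ecagafbhbghfhccad  d
    1  ad$ecagafbhbghfhcc  c
    2  afbhbghfhccad$ecag  g
    3  agafbhbghfhccad$ec  c
    4  bghfhccad$ecagafbh  h
    5  bhbghfhccad$ecagaf  f
    6  cad$ecagafbhbghfhc  c
    7  cagafbhbghfhccad$e  e
    8  ccad$ecagafbhbghfh  h
    9  d$ecagafbhbghfhcca  a
   10  ecagafbhbghfhccad$  $
   11  fbhbghfhccad$ecaga  a
   12  fhccad$ecagafbhbgh  h
   13  gafbhbghfhccad$eca  a
   14  ghfhccad$ecagafbhb  b
   15  hbghfhccad$ecagafb  b
   16  hccad$ecagafbhbghf  f
   17  hfhccad$ecagafbhbg  g

dcgchfceha$ahabbfg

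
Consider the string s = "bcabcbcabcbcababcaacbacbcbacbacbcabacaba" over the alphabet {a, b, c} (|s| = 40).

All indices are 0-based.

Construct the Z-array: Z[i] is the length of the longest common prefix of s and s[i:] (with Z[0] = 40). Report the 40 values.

Z[0]=40
i=1: fresh scan; Z[1]=0
i=2: fresh scan; Z[2]=0
i=3: fresh scan; Z[3]=2 scan→box=[3,5)
i=4: min(r-i=1, Z[1]=0)=0; Z[4]=0
i=5: fresh scan; Z[5]=9 scan→box=[5,14)
i=6: min(r-i=8, Z[1]=0)=0; Z[6]=0
i=7: min(r-i=7, Z[2]=0)=0; Z[7]=0
i=8: min(r-i=6, Z[3]=2)=2; Z[8]=2
i=9: min(r-i=5, Z[4]=0)=0; Z[9]=0
i=10: min(r-i=4, Z[5]=9)=4; Z[10]=4
i=11: min(r-i=3, Z[6]=0)=0; Z[11]=0
i=12: min(r-i=2, Z[7]=0)=0; Z[12]=0
i=13: min(r-i=1, Z[8]=2)=1; Z[13]=1
i=14: fresh scan; Z[14]=0
i=15: fresh scan; Z[15]=3 scan→box=[15,18)
i=16: min(r-i=2, Z[1]=0)=0; Z[16]=0
i=17: min(r-i=1, Z[2]=0)=0; Z[17]=0
i=18: fresh scan; Z[18]=0
i=19: fresh scan; Z[19]=0
i=20: fresh scan; Z[20]=1 scan→box=[20,21)
i=21: fresh scan; Z[21]=0
i=22: fresh scan; Z[22]=0
i=23: fresh scan; Z[23]=2 scan→box=[23,25)
i=24: min(r-i=1, Z[1]=0)=0; Z[24]=0
i=25: fresh scan; Z[25]=1 scan→box=[25,26)
i=26: fresh scan; Z[26]=0
i=27: fresh scan; Z[27]=0
i=28: fresh scan; Z[28]=1 scan→box=[28,29)
i=29: fresh scan; Z[29]=0
i=30: fresh scan; Z[30]=0
i=31: fresh scan; Z[31]=4 scan→box=[31,35)
i=32: min(r-i=3, Z[1]=0)=0; Z[32]=0
i=33: min(r-i=2, Z[2]=0)=0; Z[33]=0
i=34: min(r-i=1, Z[3]=2)=1; Z[34]=1
i=35: fresh scan; Z[35]=0
i=36: fresh scan; Z[36]=0
i=37: fresh scan; Z[37]=0
i=38: fresh scan; Z[38]=1 scan→box=[38,39)
i=39: fresh scan; Z[39]=0

[40, 0, 0, 2, 0, 9, 0, 0, 2, 0, 4, 0, 0, 1, 0, 3, 0, 0, 0, 0, 1, 0, 0, 2, 0, 1, 0, 0, 1, 0, 0, 4, 0, 0, 1, 0, 0, 0, 1, 0]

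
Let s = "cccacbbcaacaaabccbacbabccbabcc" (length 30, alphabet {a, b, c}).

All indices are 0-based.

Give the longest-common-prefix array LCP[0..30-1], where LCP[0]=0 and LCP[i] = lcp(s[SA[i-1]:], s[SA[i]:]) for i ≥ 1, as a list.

rank | idx | suffix
   0 |  11 | aaabccbacbabccbabcc
   1 |  12 | aabccbacbabccbabcc
   2 |   8 | aacaaabccbacbabccbabcc
   3 |  26 | abcc
   4 |  21 | abccbabcc
   5 |  13 | abccbacbabccbabcc
   6 |   9 | acaaabccbacbabccbabcc
   7 |  18 | acbabccbabcc
   8 |   3 | acbbcaacaaabccbacbabccbabcc
   9 |  25 | babcc
  10 |  20 | babccbabcc
  11 |  17 | bacbabccbabcc
  12 |   5 | bbcaacaaabccbacbabccbabcc
  13 |   6 | bcaacaaabccbacbabccbabcc
  14 |  27 | bcc
  15 |  22 | bccbabcc
  16 |  14 | bccbacbabccbabcc
  17 |  29 | c
  18 |  10 | caaabccbacbabccbabcc
  19 |   7 | caacaaabccbacbabccbabcc
  20 |   2 | cacbbcaacaaabccbacbabccbabcc
  21 |  24 | cbabcc
  22 |  19 | cbabccbabcc
  23 |  16 | cbacbabccbabcc
  24 |   4 | cbbcaacaaabccbacbabccbabcc
  25 |  28 | cc
  26 |   1 | ccacbbcaacaaabccbacbabccbabcc
  27 |  23 | ccbabcc
  28 |  15 | ccbacbabccbabcc
  29 |   0 | cccacbbcaacaaabccbacbabccbabcc

SA = [11, 12, 8, 26, 21, 13, 9, 18, 3, 25, 20, 17, 5, 6, 27, 22, 14, 29, 10, 7, 2, 24, 19, 16, 4, 28, 1, 23, 15, 0]
i: (SA[i-1],SA[i]) lcp shared
  1: (11,12) 2 'aa'
  2: (12,8) 2 'aa'
  3: (8,26) 1 'a'
  4: (26,21) 4 'abcc'
  5: (21,13) 6 'abccba'
  6: (13,9) 1 'a'
  7: (9,18) 2 'ac'
  8: (18,3) 3 'acb'
  9: (3,25) 0 ''
  10: (25,20) 5 'babcc'
  11: (20,17) 2 'ba'
  12: (17,5) 1 'b'
  13: (5,6) 1 'b'
  14: (6,27) 2 'bc'
  15: (27,22) 3 'bcc'
  16: (22,14) 5 'bccba'
  17: (14,29) 0 ''
  18: (29,10) 1 'c'
  19: (10,7) 3 'caa'
  20: (7,2) 2 'ca'
  21: (2,24) 1 'c'
  22: (24,19) 6 'cbabcc'
  23: (19,16) 3 'cba'
  24: (16,4) 2 'cb'
  25: (4,28) 1 'c'
  26: (28,1) 2 'cc'
  27: (1,23) 2 'cc'
  28: (23,15) 4 'ccba'
  29: (15,0) 2 'cc'

[0, 2, 2, 1, 4, 6, 1, 2, 3, 0, 5, 2, 1, 1, 2, 3, 5, 0, 1, 3, 2, 1, 6, 3, 2, 1, 2, 2, 4, 2]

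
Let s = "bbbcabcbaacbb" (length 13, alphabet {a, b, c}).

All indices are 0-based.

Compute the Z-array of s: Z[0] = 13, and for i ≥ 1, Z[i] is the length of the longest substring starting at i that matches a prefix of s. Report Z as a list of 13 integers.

[13, 2, 1, 0, 0, 1, 0, 1, 0, 0, 0, 2, 1]

Z[0]=13
i=1: outside box; Z[1]=2 scan→box=[1,3)
i=2: min(r-i=1, Z[1]=2)=1; Z[2]=1
i=3: outside box; Z[3]=0
i=4: outside box; Z[4]=0
i=5: outside box; Z[5]=1 scan→box=[5,6)
i=6: outside box; Z[6]=0
i=7: outside box; Z[7]=1 scan→box=[7,8)
i=8: outside box; Z[8]=0
i=9: outside box; Z[9]=0
i=10: outside box; Z[10]=0
i=11: outside box; Z[11]=2 scan→box=[11,13)
i=12: min(r-i=1, Z[1]=2)=1; Z[12]=1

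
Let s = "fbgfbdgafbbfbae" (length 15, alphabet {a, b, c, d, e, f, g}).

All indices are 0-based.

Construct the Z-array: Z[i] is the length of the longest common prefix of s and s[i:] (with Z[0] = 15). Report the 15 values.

Z[0]=15
i=1: i≥r, start 0; Z[1]=0
i=2: i≥r, start 0; Z[2]=0
i=3: i≥r, start 0; Z[3]=2 scan→box=[3,5)
i=4: min(r-i=1, Z[1]=0)=0; Z[4]=0
i=5: i≥r, start 0; Z[5]=0
i=6: i≥r, start 0; Z[6]=0
i=7: i≥r, start 0; Z[7]=0
i=8: i≥r, start 0; Z[8]=2 scan→box=[8,10)
i=9: min(r-i=1, Z[1]=0)=0; Z[9]=0
i=10: i≥r, start 0; Z[10]=0
i=11: i≥r, start 0; Z[11]=2 scan→box=[11,13)
i=12: min(r-i=1, Z[1]=0)=0; Z[12]=0
i=13: i≥r, start 0; Z[13]=0
i=14: i≥r, start 0; Z[14]=0

[15, 0, 0, 2, 0, 0, 0, 0, 2, 0, 0, 2, 0, 0, 0]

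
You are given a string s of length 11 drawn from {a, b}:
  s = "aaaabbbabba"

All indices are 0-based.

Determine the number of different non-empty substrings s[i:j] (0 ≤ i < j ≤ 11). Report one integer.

48

rank→(start, suffix):
  0 → (10, 'a')
  1 → (0, 'aaaabbbabba')
  2 → (1, 'aaabbbabba')
  3 → (2, 'aabbbabba')
  4 → (7, 'abba')
  5 → (3, 'abbbabba')
  6 → (9, 'ba')
  7 → (6, 'babba')
  8 → (8, 'bba')
  9 → (5, 'bbabba')
  10 → (4, 'bbbabba')

SA = [10, 0, 1, 2, 7, 3, 9, 6, 8, 5, 4]
i: (SA[i-1],SA[i]) lcp shared
  1: (10,0) 1 'a'
  2: (0,1) 3 'aaa'
  3: (1,2) 2 'aa'
  4: (2,7) 1 'a'
  5: (7,3) 3 'abb'
  6: (3,9) 0 ''
  7: (9,6) 2 'ba'
  8: (6,8) 1 'b'
  9: (8,5) 3 'bba'
  10: (5,4) 2 'bb'

n(n+1)/2 = 11·12/2 = 66
Σ LCP = 0 + 1 + 3 + 2 + 1 + 3 + 0 + 2 + 1 + 3 + 2 = 18
distinct = 66 − 18 = 48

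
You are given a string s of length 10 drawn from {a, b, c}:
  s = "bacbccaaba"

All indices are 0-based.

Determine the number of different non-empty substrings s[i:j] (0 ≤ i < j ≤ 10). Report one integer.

47

sorted suffixes:
  #0 SA[0]=9  'a'
  #1 SA[1]=6  'aaba'
  #2 SA[2]=7  'aba'
  #3 SA[3]=1  'acbccaaba'
  #4 SA[4]=8  'ba'
  #5 SA[5]=0  'bacbccaaba'
  #6 SA[6]=3  'bccaaba'
  #7 SA[7]=5  'caaba'
  #8 SA[8]=2  'cbccaaba'
  #9 SA[9]=4  'ccaaba'

SA = [9, 6, 7, 1, 8, 0, 3, 5, 2, 4]
rank  pair      lcp
   1  s[9:],s[6:]  1  'a'
   2  s[6:],s[7:]  1  'a'
   3  s[7:],s[1:]  1  'a'
   4  s[1:],s[8:]  0  ''
   5  s[8:],s[0:]  2  'ba'
   6  s[0:],s[3:]  1  'b'
   7  s[3:],s[5:]  0  ''
   8  s[5:],s[2:]  1  'c'
   9  s[2:],s[4:]  1  'c'

n(n+1)/2 = 10·11/2 = 55
Σ LCP = 0 + 1 + 1 + 1 + 0 + 2 + 1 + 0 + 1 + 1 = 8
distinct = 55 − 8 = 47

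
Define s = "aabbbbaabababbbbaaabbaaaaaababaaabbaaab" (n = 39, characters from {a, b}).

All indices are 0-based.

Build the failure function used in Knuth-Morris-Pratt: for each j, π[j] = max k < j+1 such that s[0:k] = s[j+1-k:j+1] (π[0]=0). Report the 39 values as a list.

π[0] = 0
j=1 s[j]='a': π[1]=1 (border 'a')
j=2 s[j]='b': k: 1→0; π[2]=0 (border '')
j=3 s[j]='b': π[3]=0 (border '')
j=4 s[j]='b': π[4]=0 (border '')
j=5 s[j]='b': π[5]=0 (border '')
j=6 s[j]='a': π[6]=1 (border 'a')
j=7 s[j]='a': π[7]=2 (border 'aa')
j=8 s[j]='b': π[8]=3 (border 'aab')
j=9 s[j]='a': k: 3→0; π[9]=1 (border 'a')
j=10 s[j]='b': k: 1→0; π[10]=0 (border '')
j=11 s[j]='a': π[11]=1 (border 'a')
j=12 s[j]='b': k: 1→0; π[12]=0 (border '')
j=13 s[j]='b': π[13]=0 (border '')
j=14 s[j]='b': π[14]=0 (border '')
j=15 s[j]='b': π[15]=0 (border '')
j=16 s[j]='a': π[16]=1 (border 'a')
j=17 s[j]='a': π[17]=2 (border 'aa')
j=18 s[j]='a': k: 2→1; π[18]=2 (border 'aa')
j=19 s[j]='b': π[19]=3 (border 'aab')
j=20 s[j]='b': π[20]=4 (border 'aabb')
j=21 s[j]='a': k: 4→0; π[21]=1 (border 'a')
j=22 s[j]='a': π[22]=2 (border 'aa')
j=23 s[j]='a': k: 2→1; π[23]=2 (border 'aa')
j=24 s[j]='a': k: 2→1; π[24]=2 (border 'aa')
j=25 s[j]='a': k: 2→1; π[25]=2 (border 'aa')
j=26 s[j]='a': k: 2→1; π[26]=2 (border 'aa')
j=27 s[j]='b': π[27]=3 (border 'aab')
j=28 s[j]='a': k: 3→0; π[28]=1 (border 'a')
j=29 s[j]='b': k: 1→0; π[29]=0 (border '')
j=30 s[j]='a': π[30]=1 (border 'a')
j=31 s[j]='a': π[31]=2 (border 'aa')
j=32 s[j]='a': k: 2→1; π[32]=2 (border 'aa')
j=33 s[j]='b': π[33]=3 (border 'aab')
j=34 s[j]='b': π[34]=4 (border 'aabb')
j=35 s[j]='a': k: 4→0; π[35]=1 (border 'a')
j=36 s[j]='a': π[36]=2 (border 'aa')
j=37 s[j]='a': k: 2→1; π[37]=2 (border 'aa')
j=38 s[j]='b': π[38]=3 (border 'aab')

[0, 1, 0, 0, 0, 0, 1, 2, 3, 1, 0, 1, 0, 0, 0, 0, 1, 2, 2, 3, 4, 1, 2, 2, 2, 2, 2, 3, 1, 0, 1, 2, 2, 3, 4, 1, 2, 2, 3]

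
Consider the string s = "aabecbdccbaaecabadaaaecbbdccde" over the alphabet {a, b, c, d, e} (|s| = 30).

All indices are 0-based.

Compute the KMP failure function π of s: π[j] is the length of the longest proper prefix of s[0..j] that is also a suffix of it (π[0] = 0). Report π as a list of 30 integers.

[0, 1, 0, 0, 0, 0, 0, 0, 0, 0, 1, 2, 0, 0, 1, 0, 1, 0, 1, 2, 2, 0, 0, 0, 0, 0, 0, 0, 0, 0]

π[0] = 0
j=1 s[j]='a': π[1]=1 (border 'a')
j=2 s[j]='b': k: 1→0; π[2]=0 (border '')
j=3 s[j]='e': π[3]=0 (border '')
j=4 s[j]='c': π[4]=0 (border '')
j=5 s[j]='b': π[5]=0 (border '')
j=6 s[j]='d': π[6]=0 (border '')
j=7 s[j]='c': π[7]=0 (border '')
j=8 s[j]='c': π[8]=0 (border '')
j=9 s[j]='b': π[9]=0 (border '')
j=10 s[j]='a': π[10]=1 (border 'a')
j=11 s[j]='a': π[11]=2 (border 'aa')
j=12 s[j]='e': k: 2→1→0; π[12]=0 (border '')
j=13 s[j]='c': π[13]=0 (border '')
j=14 s[j]='a': π[14]=1 (border 'a')
j=15 s[j]='b': k: 1→0; π[15]=0 (border '')
j=16 s[j]='a': π[16]=1 (border 'a')
j=17 s[j]='d': k: 1→0; π[17]=0 (border '')
j=18 s[j]='a': π[18]=1 (border 'a')
j=19 s[j]='a': π[19]=2 (border 'aa')
j=20 s[j]='a': k: 2→1; π[20]=2 (border 'aa')
j=21 s[j]='e': k: 2→1→0; π[21]=0 (border '')
j=22 s[j]='c': π[22]=0 (border '')
j=23 s[j]='b': π[23]=0 (border '')
j=24 s[j]='b': π[24]=0 (border '')
j=25 s[j]='d': π[25]=0 (border '')
j=26 s[j]='c': π[26]=0 (border '')
j=27 s[j]='c': π[27]=0 (border '')
j=28 s[j]='d': π[28]=0 (border '')
j=29 s[j]='e': π[29]=0 (border '')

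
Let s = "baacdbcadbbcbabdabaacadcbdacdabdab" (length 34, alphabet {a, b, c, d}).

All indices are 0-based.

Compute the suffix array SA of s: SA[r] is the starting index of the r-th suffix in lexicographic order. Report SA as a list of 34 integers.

[18, 1, 32, 16, 29, 13, 19, 26, 2, 7, 21, 33, 17, 0, 12, 9, 5, 10, 30, 14, 24, 6, 20, 11, 23, 27, 3, 31, 15, 28, 25, 8, 4, 22]

sorted suffixes:
  #0 SA[0]=18  'aacadcbdacdabdab'
  #1 SA[1]=1  'aacdbcadbbcbabdabaacadcbdacdabdab'
  #2 SA[2]=32  'ab'
  #3 SA[3]=16  'abaacadcbdacdabdab'
  #4 SA[4]=29  'abdab'
  #5 SA[5]=13  'abdabaacadcbdacdabdab'
  #6 SA[6]=19  'acadcbdacdabdab'
  #7 SA[7]=26  'acdabdab'
  #8 SA[8]=2  'acdbcadbbcbabdabaacadcbdacdabdab'
  #9 SA[9]=7  'adbbcbabdabaacadcbdacdabdab'
  #10 SA[10]=21  'adcbdacdabdab'
  #11 SA[11]=33  'b'
  #12 SA[12]=17  'baacadcbdacdabdab'
  #13 SA[13]=0  'baacdbcadbbcbabdabaacadcbdacdabdab'
  #14 SA[14]=12  'babdabaacadcbdacdabdab'
  #15 SA[15]=9  'bbcbabdabaacadcbdacdabdab'
  #16 SA[16]=5  'bcadbbcbabdabaacadcbdacdabdab'
  #17 SA[17]=10  'bcbabdabaacadcbdacdabdab'
  #18 SA[18]=30  'bdab'
  #19 SA[19]=14  'bdabaacadcbdacdabdab'
  #20 SA[20]=24  'bdacdabdab'
  #21 SA[21]=6  'cadbbcbabdabaacadcbdacdabdab'
  #22 SA[22]=20  'cadcbdacdabdab'
  #23 SA[23]=11  'cbabdabaacadcbdacdabdab'
  #24 SA[24]=23  'cbdacdabdab'
  #25 SA[25]=27  'cdabdab'
  #26 SA[26]=3  'cdbcadbbcbabdabaacadcbdacdabdab'
  #27 SA[27]=31  'dab'
  #28 SA[28]=15  'dabaacadcbdacdabdab'
  #29 SA[29]=28  'dabdab'
  #30 SA[30]=25  'dacdabdab'
  #31 SA[31]=8  'dbbcbabdabaacadcbdacdabdab'
  #32 SA[32]=4  'dbcadbbcbabdabaacadcbdacdabdab'
  #33 SA[33]=22  'dcbdacdabdab'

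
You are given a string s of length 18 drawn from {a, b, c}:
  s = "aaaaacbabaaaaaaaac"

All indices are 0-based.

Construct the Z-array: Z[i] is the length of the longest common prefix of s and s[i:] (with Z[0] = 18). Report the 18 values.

Z[0]=18
i=1: fresh scan; Z[1]=4 grow→box=[1,5)
i=2: min(r-i=3, Z[1]=4)=3; Z[2]=3
i=3: min(r-i=2, Z[2]=3)=2; Z[3]=2
i=4: min(r-i=1, Z[3]=2)=1; Z[4]=1
i=5: fresh scan; Z[5]=0
i=6: fresh scan; Z[6]=0
i=7: fresh scan; Z[7]=1 grow→box=[7,8)
i=8: fresh scan; Z[8]=0
i=9: fresh scan; Z[9]=5 grow→box=[9,14)
i=10: min(r-i=4, Z[1]=4)=4; Z[10]=5 grow→box=[10,15)
i=11: min(r-i=4, Z[1]=4)=4; Z[11]=5 grow→box=[11,16)
i=12: min(r-i=4, Z[1]=4)=4; Z[12]=6 grow→box=[12,18)
i=13: min(r-i=5, Z[1]=4)=4; Z[13]=4
i=14: min(r-i=4, Z[2]=3)=3; Z[14]=3
i=15: min(r-i=3, Z[3]=2)=2; Z[15]=2
i=16: min(r-i=2, Z[4]=1)=1; Z[16]=1
i=17: min(r-i=1, Z[5]=0)=0; Z[17]=0

[18, 4, 3, 2, 1, 0, 0, 1, 0, 5, 5, 5, 6, 4, 3, 2, 1, 0]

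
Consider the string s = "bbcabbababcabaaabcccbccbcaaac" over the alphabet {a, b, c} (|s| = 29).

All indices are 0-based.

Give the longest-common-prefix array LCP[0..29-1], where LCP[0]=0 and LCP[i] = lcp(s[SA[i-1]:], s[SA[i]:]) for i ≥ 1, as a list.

rank | idx | suffix
   0 |  13 | aaabcccbccbcaaac
   1 |  25 | aaac
   2 |  14 | aabcccbccbcaaac
   3 |  26 | aac
   4 |  11 | abaaabcccbccbcaaac
   5 |   6 | ababcabaaabcccbccbcaaac
   6 |   3 | abbababcabaaabcccbccbcaaac
   7 |   8 | abcabaaabcccbccbcaaac
   8 |  15 | abcccbccbcaaac
   9 |  27 | ac
  10 |  12 | baaabcccbccbcaaac
  11 |   5 | bababcabaaabcccbccbcaaac
  12 |   7 | babcabaaabcccbccbcaaac
  13 |   4 | bbababcabaaabcccbccbcaaac
  14 |   0 | bbcabbababcabaaabcccbccbcaaac
  15 |  23 | bcaaac
  16 |   9 | bcabaaabcccbccbcaaac
  17 |   1 | bcabbababcabaaabcccbccbcaaac
  18 |  20 | bccbcaaac
  19 |  16 | bcccbccbcaaac
  20 |  28 | c
  21 |  24 | caaac
  22 |  10 | cabaaabcccbccbcaaac
  23 |   2 | cabbababcabaaabcccbccbcaaac
  24 |  22 | cbcaaac
  25 |  19 | cbccbcaaac
  26 |  21 | ccbcaaac
  27 |  18 | ccbccbcaaac
  28 |  17 | cccbccbcaaac

SA = [13, 25, 14, 26, 11, 6, 3, 8, 15, 27, 12, 5, 7, 4, 0, 23, 9, 1, 20, 16, 28, 24, 10, 2, 22, 19, 21, 18, 17]
i: (SA[i-1],SA[i]) lcp shared
  1: (13,25) 3 'aaa'
  2: (25,14) 2 'aa'
  3: (14,26) 2 'aa'
  4: (26,11) 1 'a'
  5: (11,6) 3 'aba'
  6: (6,3) 2 'ab'
  7: (3,8) 2 'ab'
  8: (8,15) 3 'abc'
  9: (15,27) 1 'a'
  10: (27,12) 0 ''
  11: (12,5) 2 'ba'
  12: (5,7) 3 'bab'
  13: (7,4) 1 'b'
  14: (4,0) 2 'bb'
  15: (0,23) 1 'b'
  16: (23,9) 3 'bca'
  17: (9,1) 4 'bcab'
  18: (1,20) 2 'bc'
  19: (20,16) 3 'bcc'
  20: (16,28) 0 ''
  21: (28,24) 1 'c'
  22: (24,10) 2 'ca'
  23: (10,2) 3 'cab'
  24: (2,22) 1 'c'
  25: (22,19) 3 'cbc'
  26: (19,21) 1 'c'
  27: (21,18) 4 'ccbc'
  28: (18,17) 2 'cc'

[0, 3, 2, 2, 1, 3, 2, 2, 3, 1, 0, 2, 3, 1, 2, 1, 3, 4, 2, 3, 0, 1, 2, 3, 1, 3, 1, 4, 2]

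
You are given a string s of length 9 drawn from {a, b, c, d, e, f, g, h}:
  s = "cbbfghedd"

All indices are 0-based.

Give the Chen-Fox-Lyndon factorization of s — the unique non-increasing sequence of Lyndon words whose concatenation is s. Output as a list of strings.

["c", "bbfghedd"]

emit factor 1: 'c' (i=0, period=1)
emit factor 2: 'bbfghedd' (i=1, period=8)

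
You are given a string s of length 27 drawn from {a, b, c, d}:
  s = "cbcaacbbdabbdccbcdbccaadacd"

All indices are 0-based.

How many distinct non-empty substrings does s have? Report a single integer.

340

rank | idx | suffix
   0 |   3 | aacbbdabbdccbcdbccaadacd
   1 |  21 | aadacd
   2 |   9 | abbdccbcdbccaadacd
   3 |   4 | acbbdabbdccbcdbccaadacd
   4 |  24 | acd
   5 |  22 | adacd
   6 |   6 | bbdabbdccbcdbccaadacd
   7 |  10 | bbdccbcdbccaadacd
   8 |   1 | bcaacbbdabbdccbcdbccaadacd
   9 |  18 | bccaadacd
  10 |  15 | bcdbccaadacd
  11 |   7 | bdabbdccbcdbccaadacd
  12 |  11 | bdccbcdbccaadacd
  13 |   2 | caacbbdabbdccbcdbccaadacd
  14 |  20 | caadacd
  15 |   5 | cbbdabbdccbcdbccaadacd
  16 |   0 | cbcaacbbdabbdccbcdbccaadacd
  17 |  14 | cbcdbccaadacd
  18 |  19 | ccaadacd
  19 |  13 | ccbcdbccaadacd
  20 |  25 | cd
  21 |  16 | cdbccaadacd
  22 |  26 | d
  23 |   8 | dabbdccbcdbccaadacd
  24 |  23 | dacd
  25 |  17 | dbccaadacd
  26 |  12 | dccbcdbccaadacd

SA = [3, 21, 9, 4, 24, 22, 6, 10, 1, 18, 15, 7, 11, 2, 20, 5, 0, 14, 19, 13, 25, 16, 26, 8, 23, 17, 12]
[i] adj suffixes → lcp
  [1] 3/21 → 2 ('aa')
  [2] 21/9 → 1 ('a')
  [3] 9/4 → 1 ('a')
  [4] 4/24 → 2 ('ac')
  [5] 24/22 → 1 ('a')
  [6] 22/6 → 0 ('')
  [7] 6/10 → 3 ('bbd')
  [8] 10/1 → 1 ('b')
  [9] 1/18 → 2 ('bc')
  [10] 18/15 → 2 ('bc')
  [11] 15/7 → 1 ('b')
  [12] 7/11 → 2 ('bd')
  [13] 11/2 → 0 ('')
  [14] 2/20 → 3 ('caa')
  [15] 20/5 → 1 ('c')
  [16] 5/0 → 2 ('cb')
  [17] 0/14 → 3 ('cbc')
  [18] 14/19 → 1 ('c')
  [19] 19/13 → 2 ('cc')
  [20] 13/25 → 1 ('c')
  [21] 25/16 → 2 ('cd')
  [22] 16/26 → 0 ('')
  [23] 26/8 → 1 ('d')
  [24] 8/23 → 2 ('da')
  [25] 23/17 → 1 ('d')
  [26] 17/12 → 1 ('d')

n(n+1)/2 = 27·28/2 = 378
Σ LCP = 0 + 2 + 1 + 1 + 2 + 1 + 0 + 3 + 1 + 2 + 2 + 1 + 2 + 0 + 3 + 1 + 2 + 3 + 1 + 2 + 1 + 2 + 0 + 1 + 2 + 1 + 1 = 38
distinct = 378 − 38 = 340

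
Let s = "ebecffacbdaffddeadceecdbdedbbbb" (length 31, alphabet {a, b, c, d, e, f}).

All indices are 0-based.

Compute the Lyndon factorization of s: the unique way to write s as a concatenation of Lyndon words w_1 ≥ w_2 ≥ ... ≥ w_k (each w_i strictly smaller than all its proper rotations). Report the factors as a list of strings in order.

emit factor 1: 'e' (i=0, period=1)
emit factor 2: 'becff' (i=1, period=5)
emit factor 3: 'acbdaffddeadceecdbdedbbbb' (i=6, period=25)

["e", "becff", "acbdaffddeadceecdbdedbbbb"]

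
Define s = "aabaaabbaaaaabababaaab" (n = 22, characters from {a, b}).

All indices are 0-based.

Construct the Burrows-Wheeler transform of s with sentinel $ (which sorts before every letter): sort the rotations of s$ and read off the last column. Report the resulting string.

rank  rotation                 last
    0  $aabaaabbaaaaabababaaab  b
    1  aaaaabababaaab$aabaaabb  b
    2  aaaabababaaab$aabaaabba  a
    3  aaab$aabaaabbaaaaababab  b
    4  aaabababaaab$aabaaabbaa  a
    5  aaabbaaaaabababaaab$aab  b
    6  aab$aabaaabbaaaaabababa  a
    7  aabaaabbaaaaabababaaab$  $
    8  aabababaaab$aabaaabbaaa  a
    9  aabbaaaaabababaaab$aaba  a
   10  ab$aabaaabbaaaaabababaa  a
   11  abaaab$aabaaabbaaaaabab  b
   12  abaaabbaaaaabababaaab$a  a
   13  ababaaab$aabaaabbaaaaab  b
   14  abababaaab$aabaaabbaaaa  a
   15  abbaaaaabababaaab$aabaa  a
   16  b$aabaaabbaaaaabababaaa  a
   17  baaaaabababaaab$aabaaab  b
   18  baaab$aabaaabbaaaaababa  a
   19  baaabbaaaaabababaaab$aa  a
   20  babaaab$aabaaabbaaaaaba  a
   21  bababaaab$aabaaabbaaaaa  a
   22  bbaaaaabababaaab$aabaaa  a

bbababa$aaababaaabaaaaa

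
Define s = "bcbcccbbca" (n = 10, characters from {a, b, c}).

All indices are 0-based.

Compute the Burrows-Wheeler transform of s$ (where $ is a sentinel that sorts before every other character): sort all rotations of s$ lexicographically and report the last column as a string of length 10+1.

rank  rotation     last
    0  $bcbcccbbca  a
    1  a$bcbcccbbc  c
    2  bbca$bcbccc  c
    3  bca$bcbcccb  b
    4  bcbcccbbca$  $
    5  bcccbbca$bc  c
    6  ca$bcbcccbb  b
    7  cbbca$bcbcc  c
    8  cbcccbbca$b  b
    9  ccbbca$bcbc  c
   10  cccbbca$bcb  b

accb$cbcbcb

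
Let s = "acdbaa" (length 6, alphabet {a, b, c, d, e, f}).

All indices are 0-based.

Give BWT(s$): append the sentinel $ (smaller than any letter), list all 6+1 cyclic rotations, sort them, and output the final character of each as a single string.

aab$dac

rank  rotation last
    0  $acdbaa  a
    1  a$acdba  a
    2  aa$acdb  b
    3  acdbaa$  $
    4  baa$acd  d
    5  cdbaa$a  a
    6  dbaa$ac  c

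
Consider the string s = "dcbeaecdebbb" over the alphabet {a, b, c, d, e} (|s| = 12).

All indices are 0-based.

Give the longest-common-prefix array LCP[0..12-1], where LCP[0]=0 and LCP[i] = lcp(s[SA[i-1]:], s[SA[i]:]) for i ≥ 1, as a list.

rank | idx | suffix
   0 |   4 | aecdebbb
   1 |  11 | b
   2 |  10 | bb
   3 |   9 | bbb
   4 |   2 | beaecdebbb
   5 |   1 | cbeaecdebbb
   6 |   6 | cdebbb
   7 |   0 | dcbeaecdebbb
   8 |   7 | debbb
   9 |   3 | eaecdebbb
  10 |   8 | ebbb
  11 |   5 | ecdebbb

SA = [4, 11, 10, 9, 2, 1, 6, 0, 7, 3, 8, 5]
rank  pair      lcp
   1  s[4:],s[11:]  0  ''
   2  s[11:],s[10:]  1  'b'
   3  s[10:],s[9:]  2  'bb'
   4  s[9:],s[2:]  1  'b'
   5  s[2:],s[1:]  0  ''
   6  s[1:],s[6:]  1  'c'
   7  s[6:],s[0:]  0  ''
   8  s[0:],s[7:]  1  'd'
   9  s[7:],s[3:]  0  ''
  10  s[3:],s[8:]  1  'e'
  11  s[8:],s[5:]  1  'e'

[0, 0, 1, 2, 1, 0, 1, 0, 1, 0, 1, 1]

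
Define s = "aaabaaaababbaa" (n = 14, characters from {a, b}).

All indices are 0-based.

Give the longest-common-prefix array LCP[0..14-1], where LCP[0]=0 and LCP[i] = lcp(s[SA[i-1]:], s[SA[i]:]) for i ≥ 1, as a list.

[0, 1, 2, 3, 5, 2, 4, 1, 3, 2, 0, 3, 2, 1]

rank→(start, suffix):
  0 → (13, 'a')
  1 → (12, 'aa')
  2 → (4, 'aaaababbaa')
  3 → (0, 'aaabaaaababbaa')
  4 → (5, 'aaababbaa')
  5 → (1, 'aabaaaababbaa')
  6 → (6, 'aababbaa')
  7 → (2, 'abaaaababbaa')
  8 → (7, 'ababbaa')
  9 → (9, 'abbaa')
  10 → (11, 'baa')
  11 → (3, 'baaaababbaa')
  12 → (8, 'babbaa')
  13 → (10, 'bbaa')

SA = [13, 12, 4, 0, 5, 1, 6, 2, 7, 9, 11, 3, 8, 10]
rank  pair      lcp
   1  s[13:],s[12:]  1  'a'
   2  s[12:],s[4:]  2  'aa'
   3  s[4:],s[0:]  3  'aaa'
   4  s[0:],s[5:]  5  'aaaba'
   5  s[5:],s[1:]  2  'aa'
   6  s[1:],s[6:]  4  'aaba'
   7  s[6:],s[2:]  1  'a'
   8  s[2:],s[7:]  3  'aba'
   9  s[7:],s[9:]  2  'ab'
  10  s[9:],s[11:]  0  ''
  11  s[11:],s[3:]  3  'baa'
  12  s[3:],s[8:]  2  'ba'
  13  s[8:],s[10:]  1  'b'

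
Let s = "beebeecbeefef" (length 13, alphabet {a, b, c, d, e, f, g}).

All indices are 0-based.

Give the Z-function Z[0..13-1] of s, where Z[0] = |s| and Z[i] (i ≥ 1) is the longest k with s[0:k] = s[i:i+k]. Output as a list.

Z[0]=13
i=1: fresh scan; Z[1]=0
i=2: fresh scan; Z[2]=0
i=3: fresh scan; Z[3]=3 grow→box=[3,6)
i=4: min(r-i=2, Z[1]=0)=0; Z[4]=0
i=5: min(r-i=1, Z[2]=0)=0; Z[5]=0
i=6: fresh scan; Z[6]=0
i=7: fresh scan; Z[7]=3 grow→box=[7,10)
i=8: min(r-i=2, Z[1]=0)=0; Z[8]=0
i=9: min(r-i=1, Z[2]=0)=0; Z[9]=0
i=10: fresh scan; Z[10]=0
i=11: fresh scan; Z[11]=0
i=12: fresh scan; Z[12]=0

[13, 0, 0, 3, 0, 0, 0, 3, 0, 0, 0, 0, 0]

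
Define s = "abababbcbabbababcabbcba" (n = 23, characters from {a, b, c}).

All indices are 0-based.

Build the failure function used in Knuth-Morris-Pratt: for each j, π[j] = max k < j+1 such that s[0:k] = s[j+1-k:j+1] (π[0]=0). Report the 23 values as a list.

π[0] = 0
j=1 s[j]='b': π[1]=0 (border '')
j=2 s[j]='a': π[2]=1 (border 'a')
j=3 s[j]='b': π[3]=2 (border 'ab')
j=4 s[j]='a': π[4]=3 (border 'aba')
j=5 s[j]='b': π[5]=4 (border 'abab')
j=6 s[j]='b': k: 4→2→0; π[6]=0 (border '')
j=7 s[j]='c': π[7]=0 (border '')
j=8 s[j]='b': π[8]=0 (border '')
j=9 s[j]='a': π[9]=1 (border 'a')
j=10 s[j]='b': π[10]=2 (border 'ab')
j=11 s[j]='b': k: 2→0; π[11]=0 (border '')
j=12 s[j]='a': π[12]=1 (border 'a')
j=13 s[j]='b': π[13]=2 (border 'ab')
j=14 s[j]='a': π[14]=3 (border 'aba')
j=15 s[j]='b': π[15]=4 (border 'abab')
j=16 s[j]='c': k: 4→2→0; π[16]=0 (border '')
j=17 s[j]='a': π[17]=1 (border 'a')
j=18 s[j]='b': π[18]=2 (border 'ab')
j=19 s[j]='b': k: 2→0; π[19]=0 (border '')
j=20 s[j]='c': π[20]=0 (border '')
j=21 s[j]='b': π[21]=0 (border '')
j=22 s[j]='a': π[22]=1 (border 'a')

[0, 0, 1, 2, 3, 4, 0, 0, 0, 1, 2, 0, 1, 2, 3, 4, 0, 1, 2, 0, 0, 0, 1]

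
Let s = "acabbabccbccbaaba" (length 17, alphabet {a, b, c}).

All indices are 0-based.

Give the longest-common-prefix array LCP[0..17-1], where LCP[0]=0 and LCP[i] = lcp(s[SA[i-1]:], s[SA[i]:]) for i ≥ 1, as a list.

[0, 1, 1, 2, 2, 1, 0, 2, 2, 1, 1, 4, 0, 1, 2, 1, 3]

rank | idx | suffix
   0 |  16 | a
   1 |  13 | aaba
   2 |  14 | aba
   3 |   2 | abbabccbccbaaba
   4 |   5 | abccbccbaaba
   5 |   0 | acabbabccbccbaaba
   6 |  15 | ba
   7 |  12 | baaba
   8 |   4 | babccbccbaaba
   9 |   3 | bbabccbccbaaba
  10 |   9 | bccbaaba
  11 |   6 | bccbccbaaba
  12 |   1 | cabbabccbccbaaba
  13 |  11 | cbaaba
  14 |   8 | cbccbaaba
  15 |  10 | ccbaaba
  16 |   7 | ccbccbaaba

SA = [16, 13, 14, 2, 5, 0, 15, 12, 4, 3, 9, 6, 1, 11, 8, 10, 7]
i: (SA[i-1],SA[i]) lcp shared
  1: (16,13) 1 'a'
  2: (13,14) 1 'a'
  3: (14,2) 2 'ab'
  4: (2,5) 2 'ab'
  5: (5,0) 1 'a'
  6: (0,15) 0 ''
  7: (15,12) 2 'ba'
  8: (12,4) 2 'ba'
  9: (4,3) 1 'b'
  10: (3,9) 1 'b'
  11: (9,6) 4 'bccb'
  12: (6,1) 0 ''
  13: (1,11) 1 'c'
  14: (11,8) 2 'cb'
  15: (8,10) 1 'c'
  16: (10,7) 3 'ccb'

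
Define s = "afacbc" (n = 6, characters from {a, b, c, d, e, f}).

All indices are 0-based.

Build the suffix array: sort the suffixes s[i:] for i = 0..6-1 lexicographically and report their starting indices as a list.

sorted suffixes:
  #0 SA[0]=2  'acbc'
  #1 SA[1]=0  'afacbc'
  #2 SA[2]=4  'bc'
  #3 SA[3]=5  'c'
  #4 SA[4]=3  'cbc'
  #5 SA[5]=1  'facbc'

[2, 0, 4, 5, 3, 1]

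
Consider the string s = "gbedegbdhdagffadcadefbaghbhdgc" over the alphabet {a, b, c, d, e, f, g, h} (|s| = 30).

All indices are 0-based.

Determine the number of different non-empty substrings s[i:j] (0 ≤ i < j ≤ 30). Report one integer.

rank | idx | suffix
   0 |  14 | adcadefbaghbhdgc
   1 |  17 | adefbaghbhdgc
   2 |  10 | agffadcadefbaghbhdgc
   3 |  22 | aghbhdgc
   4 |  21 | baghbhdgc
   5 |   6 | bdhdagffadcadefbaghbhdgc
   6 |   1 | bedegbdhdagffadcadefbaghbhdgc
   7 |  25 | bhdgc
   8 |  29 | c
   9 |  16 | cadefbaghbhdgc
  10 |   9 | dagffadcadefbaghbhdgc
  11 |  15 | dcadefbaghbhdgc
  12 |  18 | defbaghbhdgc
  13 |   3 | degbdhdagffadcadefbaghbhdgc
  14 |  27 | dgc
  15 |   7 | dhdagffadcadefbaghbhdgc
  16 |   2 | edegbdhdagffadcadefbaghbhdgc
  17 |  19 | efbaghbhdgc
  18 |   4 | egbdhdagffadcadefbaghbhdgc
  19 |  13 | fadcadefbaghbhdgc
  20 |  20 | fbaghbhdgc
  21 |  12 | ffadcadefbaghbhdgc
  22 |   5 | gbdhdagffadcadefbaghbhdgc
  23 |   0 | gbedegbdhdagffadcadefbaghbhdgc
  24 |  28 | gc
  25 |  11 | gffadcadefbaghbhdgc
  26 |  23 | ghbhdgc
  27 |  24 | hbhdgc
  28 |   8 | hdagffadcadefbaghbhdgc
  29 |  26 | hdgc

SA = [14, 17, 10, 22, 21, 6, 1, 25, 29, 16, 9, 15, 18, 3, 27, 7, 2, 19, 4, 13, 20, 12, 5, 0, 28, 11, 23, 24, 8, 26]
[i] adj suffixes → lcp
  [1] 14/17 → 2 ('ad')
  [2] 17/10 → 1 ('a')
  [3] 10/22 → 2 ('ag')
  [4] 22/21 → 0 ('')
  [5] 21/6 → 1 ('b')
  [6] 6/1 → 1 ('b')
  [7] 1/25 → 1 ('b')
  [8] 25/29 → 0 ('')
  [9] 29/16 → 1 ('c')
  [10] 16/9 → 0 ('')
  [11] 9/15 → 1 ('d')
  [12] 15/18 → 1 ('d')
  [13] 18/3 → 2 ('de')
  [14] 3/27 → 1 ('d')
  [15] 27/7 → 1 ('d')
  [16] 7/2 → 0 ('')
  [17] 2/19 → 1 ('e')
  [18] 19/4 → 1 ('e')
  [19] 4/13 → 0 ('')
  [20] 13/20 → 1 ('f')
  [21] 20/12 → 1 ('f')
  [22] 12/5 → 0 ('')
  [23] 5/0 → 2 ('gb')
  [24] 0/28 → 1 ('g')
  [25] 28/11 → 1 ('g')
  [26] 11/23 → 1 ('g')
  [27] 23/24 → 0 ('')
  [28] 24/8 → 1 ('h')
  [29] 8/26 → 2 ('hd')

n(n+1)/2 = 30·31/2 = 465
Σ LCP = 0 + 2 + 1 + 2 + 0 + 1 + 1 + 1 + 0 + 1 + 0 + 1 + 1 + 2 + 1 + 1 + 0 + 1 + 1 + 0 + 1 + 1 + 0 + 2 + 1 + 1 + 1 + 0 + 1 + 2 = 27
distinct = 465 − 27 = 438

438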